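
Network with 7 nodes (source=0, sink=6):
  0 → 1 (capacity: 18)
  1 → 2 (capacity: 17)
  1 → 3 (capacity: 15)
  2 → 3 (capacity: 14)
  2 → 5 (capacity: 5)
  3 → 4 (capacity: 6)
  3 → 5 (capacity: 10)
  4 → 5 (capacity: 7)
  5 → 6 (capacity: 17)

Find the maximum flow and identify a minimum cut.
Max flow = 17, Min cut edges: (5,6)

Maximum flow: 17
Minimum cut: (5,6)
Partition: S = [0, 1, 2, 3, 4, 5], T = [6]

Max-flow min-cut theorem verified: both equal 17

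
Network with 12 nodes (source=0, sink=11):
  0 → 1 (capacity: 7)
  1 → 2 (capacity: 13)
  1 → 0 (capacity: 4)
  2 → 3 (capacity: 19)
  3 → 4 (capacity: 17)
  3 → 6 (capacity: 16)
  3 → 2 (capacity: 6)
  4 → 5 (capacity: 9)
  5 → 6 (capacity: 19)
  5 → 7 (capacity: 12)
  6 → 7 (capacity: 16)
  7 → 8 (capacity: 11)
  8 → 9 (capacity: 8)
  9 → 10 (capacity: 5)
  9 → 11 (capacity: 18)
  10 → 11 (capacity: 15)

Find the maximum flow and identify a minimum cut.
Max flow = 7, Min cut edges: (0,1)

Maximum flow: 7
Minimum cut: (0,1)
Partition: S = [0], T = [1, 2, 3, 4, 5, 6, 7, 8, 9, 10, 11]

Max-flow min-cut theorem verified: both equal 7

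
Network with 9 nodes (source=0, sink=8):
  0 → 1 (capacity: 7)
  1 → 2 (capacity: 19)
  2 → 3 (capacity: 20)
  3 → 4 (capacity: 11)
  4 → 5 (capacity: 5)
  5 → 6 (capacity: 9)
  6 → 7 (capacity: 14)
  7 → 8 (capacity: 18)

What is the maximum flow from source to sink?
Maximum flow = 5

Max flow: 5

Flow assignment:
  0 → 1: 5/7
  1 → 2: 5/19
  2 → 3: 5/20
  3 → 4: 5/11
  4 → 5: 5/5
  5 → 6: 5/9
  6 → 7: 5/14
  7 → 8: 5/18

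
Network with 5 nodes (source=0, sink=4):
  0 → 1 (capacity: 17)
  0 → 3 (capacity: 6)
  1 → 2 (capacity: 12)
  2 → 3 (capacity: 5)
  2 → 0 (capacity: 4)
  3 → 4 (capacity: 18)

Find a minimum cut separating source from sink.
Min cut value = 11, edges: (0,3), (2,3)

Min cut value: 11
Partition: S = [0, 1, 2], T = [3, 4]
Cut edges: (0,3), (2,3)

By max-flow min-cut theorem, max flow = min cut = 11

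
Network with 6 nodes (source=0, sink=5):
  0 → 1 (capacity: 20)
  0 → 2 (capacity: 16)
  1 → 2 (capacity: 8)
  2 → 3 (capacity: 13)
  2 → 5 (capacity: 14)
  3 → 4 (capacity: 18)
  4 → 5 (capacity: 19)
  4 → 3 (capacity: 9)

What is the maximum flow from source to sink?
Maximum flow = 24

Max flow: 24

Flow assignment:
  0 → 1: 8/20
  0 → 2: 16/16
  1 → 2: 8/8
  2 → 3: 10/13
  2 → 5: 14/14
  3 → 4: 10/18
  4 → 5: 10/19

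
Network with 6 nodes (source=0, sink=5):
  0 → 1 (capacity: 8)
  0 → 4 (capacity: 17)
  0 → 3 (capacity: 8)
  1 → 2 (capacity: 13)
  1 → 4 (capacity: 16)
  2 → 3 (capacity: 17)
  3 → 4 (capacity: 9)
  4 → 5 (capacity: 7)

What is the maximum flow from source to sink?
Maximum flow = 7

Max flow: 7

Flow assignment:
  0 → 4: 7/17
  4 → 5: 7/7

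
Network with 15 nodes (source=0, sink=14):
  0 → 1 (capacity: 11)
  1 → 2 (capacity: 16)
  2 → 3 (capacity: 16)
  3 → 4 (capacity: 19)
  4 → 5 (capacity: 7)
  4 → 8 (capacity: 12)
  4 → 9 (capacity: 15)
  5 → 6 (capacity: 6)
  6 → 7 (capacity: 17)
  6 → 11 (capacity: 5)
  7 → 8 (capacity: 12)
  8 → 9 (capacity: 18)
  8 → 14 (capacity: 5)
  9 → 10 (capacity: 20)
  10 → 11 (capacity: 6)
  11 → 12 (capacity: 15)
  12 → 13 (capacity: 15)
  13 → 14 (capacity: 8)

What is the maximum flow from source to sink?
Maximum flow = 11

Max flow: 11

Flow assignment:
  0 → 1: 11/11
  1 → 2: 11/16
  2 → 3: 11/16
  3 → 4: 11/19
  4 → 5: 5/7
  4 → 8: 6/12
  5 → 6: 5/6
  6 → 11: 5/5
  8 → 9: 1/18
  8 → 14: 5/5
  9 → 10: 1/20
  10 → 11: 1/6
  11 → 12: 6/15
  12 → 13: 6/15
  13 → 14: 6/8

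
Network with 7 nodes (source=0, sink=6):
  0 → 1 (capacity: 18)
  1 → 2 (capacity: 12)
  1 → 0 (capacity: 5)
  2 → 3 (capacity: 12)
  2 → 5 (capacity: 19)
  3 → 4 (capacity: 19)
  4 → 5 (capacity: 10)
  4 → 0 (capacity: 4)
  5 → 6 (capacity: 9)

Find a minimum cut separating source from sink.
Min cut value = 9, edges: (5,6)

Min cut value: 9
Partition: S = [0, 1, 2, 3, 4, 5], T = [6]
Cut edges: (5,6)

By max-flow min-cut theorem, max flow = min cut = 9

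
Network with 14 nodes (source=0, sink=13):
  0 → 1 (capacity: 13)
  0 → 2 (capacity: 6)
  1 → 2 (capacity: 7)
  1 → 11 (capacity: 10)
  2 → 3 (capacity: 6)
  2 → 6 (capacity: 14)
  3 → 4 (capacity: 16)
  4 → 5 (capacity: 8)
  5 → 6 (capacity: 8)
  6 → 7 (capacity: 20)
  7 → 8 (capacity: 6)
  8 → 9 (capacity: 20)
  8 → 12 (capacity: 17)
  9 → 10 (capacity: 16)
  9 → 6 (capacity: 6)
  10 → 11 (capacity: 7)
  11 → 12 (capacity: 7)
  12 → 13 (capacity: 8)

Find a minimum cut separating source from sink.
Min cut value = 8, edges: (12,13)

Min cut value: 8
Partition: S = [0, 1, 2, 3, 4, 5, 6, 7, 8, 9, 10, 11, 12], T = [13]
Cut edges: (12,13)

By max-flow min-cut theorem, max flow = min cut = 8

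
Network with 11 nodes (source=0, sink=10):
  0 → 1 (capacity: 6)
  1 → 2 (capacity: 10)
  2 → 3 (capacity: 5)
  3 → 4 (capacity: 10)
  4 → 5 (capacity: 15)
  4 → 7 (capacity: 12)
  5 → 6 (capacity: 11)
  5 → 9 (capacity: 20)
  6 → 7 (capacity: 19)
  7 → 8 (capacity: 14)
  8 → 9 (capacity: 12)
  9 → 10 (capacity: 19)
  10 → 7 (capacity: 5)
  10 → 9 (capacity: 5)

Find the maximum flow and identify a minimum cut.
Max flow = 5, Min cut edges: (2,3)

Maximum flow: 5
Minimum cut: (2,3)
Partition: S = [0, 1, 2], T = [3, 4, 5, 6, 7, 8, 9, 10]

Max-flow min-cut theorem verified: both equal 5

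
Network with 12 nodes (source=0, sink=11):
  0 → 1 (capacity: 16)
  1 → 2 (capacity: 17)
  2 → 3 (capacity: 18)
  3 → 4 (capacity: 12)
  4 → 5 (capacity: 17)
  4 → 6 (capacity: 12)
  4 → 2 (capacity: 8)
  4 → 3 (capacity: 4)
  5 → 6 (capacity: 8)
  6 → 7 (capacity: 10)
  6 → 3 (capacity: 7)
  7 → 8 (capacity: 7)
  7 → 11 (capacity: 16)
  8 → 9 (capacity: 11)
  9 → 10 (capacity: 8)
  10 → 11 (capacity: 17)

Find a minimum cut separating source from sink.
Min cut value = 10, edges: (6,7)

Min cut value: 10
Partition: S = [0, 1, 2, 3, 4, 5, 6], T = [7, 8, 9, 10, 11]
Cut edges: (6,7)

By max-flow min-cut theorem, max flow = min cut = 10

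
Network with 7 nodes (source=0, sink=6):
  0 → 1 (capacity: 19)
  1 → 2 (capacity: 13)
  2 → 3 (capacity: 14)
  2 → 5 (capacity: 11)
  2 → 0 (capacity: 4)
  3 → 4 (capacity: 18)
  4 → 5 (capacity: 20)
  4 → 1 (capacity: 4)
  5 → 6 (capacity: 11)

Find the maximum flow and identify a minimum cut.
Max flow = 11, Min cut edges: (5,6)

Maximum flow: 11
Minimum cut: (5,6)
Partition: S = [0, 1, 2, 3, 4, 5], T = [6]

Max-flow min-cut theorem verified: both equal 11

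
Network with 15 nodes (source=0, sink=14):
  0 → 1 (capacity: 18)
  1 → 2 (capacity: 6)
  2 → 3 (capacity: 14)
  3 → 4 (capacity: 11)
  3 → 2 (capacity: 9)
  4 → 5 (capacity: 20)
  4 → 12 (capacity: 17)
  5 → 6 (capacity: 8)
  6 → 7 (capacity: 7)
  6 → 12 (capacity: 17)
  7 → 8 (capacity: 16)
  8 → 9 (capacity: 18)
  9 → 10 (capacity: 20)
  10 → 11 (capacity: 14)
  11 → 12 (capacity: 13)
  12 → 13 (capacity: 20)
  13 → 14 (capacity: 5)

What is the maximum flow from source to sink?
Maximum flow = 5

Max flow: 5

Flow assignment:
  0 → 1: 5/18
  1 → 2: 5/6
  2 → 3: 5/14
  3 → 4: 5/11
  4 → 12: 5/17
  12 → 13: 5/20
  13 → 14: 5/5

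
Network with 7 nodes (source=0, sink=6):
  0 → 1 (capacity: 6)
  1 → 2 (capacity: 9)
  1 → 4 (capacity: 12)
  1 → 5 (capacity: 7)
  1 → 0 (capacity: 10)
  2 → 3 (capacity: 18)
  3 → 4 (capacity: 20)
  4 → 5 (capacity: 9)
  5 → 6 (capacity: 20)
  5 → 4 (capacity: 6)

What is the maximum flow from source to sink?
Maximum flow = 6

Max flow: 6

Flow assignment:
  0 → 1: 6/6
  1 → 5: 6/7
  5 → 6: 6/20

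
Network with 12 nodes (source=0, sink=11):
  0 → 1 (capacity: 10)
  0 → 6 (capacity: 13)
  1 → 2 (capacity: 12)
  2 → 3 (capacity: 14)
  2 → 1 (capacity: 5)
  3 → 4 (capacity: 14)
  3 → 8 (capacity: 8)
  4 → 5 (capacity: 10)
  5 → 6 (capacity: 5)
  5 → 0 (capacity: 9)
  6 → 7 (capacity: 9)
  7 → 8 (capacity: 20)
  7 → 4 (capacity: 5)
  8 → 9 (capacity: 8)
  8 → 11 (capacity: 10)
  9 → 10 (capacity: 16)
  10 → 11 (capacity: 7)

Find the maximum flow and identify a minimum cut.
Max flow = 17, Min cut edges: (8,11), (10,11)

Maximum flow: 17
Minimum cut: (8,11), (10,11)
Partition: S = [0, 1, 2, 3, 4, 5, 6, 7, 8, 9, 10], T = [11]

Max-flow min-cut theorem verified: both equal 17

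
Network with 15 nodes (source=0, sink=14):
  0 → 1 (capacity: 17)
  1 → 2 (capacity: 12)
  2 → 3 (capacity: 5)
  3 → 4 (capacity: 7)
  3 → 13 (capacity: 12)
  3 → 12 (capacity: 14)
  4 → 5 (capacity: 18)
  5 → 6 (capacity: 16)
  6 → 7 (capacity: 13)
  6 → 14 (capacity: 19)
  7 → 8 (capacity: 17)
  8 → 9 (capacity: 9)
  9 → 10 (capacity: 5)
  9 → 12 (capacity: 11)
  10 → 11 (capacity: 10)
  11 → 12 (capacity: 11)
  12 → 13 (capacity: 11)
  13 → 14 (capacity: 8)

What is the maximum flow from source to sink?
Maximum flow = 5

Max flow: 5

Flow assignment:
  0 → 1: 5/17
  1 → 2: 5/12
  2 → 3: 5/5
  3 → 13: 5/12
  13 → 14: 5/8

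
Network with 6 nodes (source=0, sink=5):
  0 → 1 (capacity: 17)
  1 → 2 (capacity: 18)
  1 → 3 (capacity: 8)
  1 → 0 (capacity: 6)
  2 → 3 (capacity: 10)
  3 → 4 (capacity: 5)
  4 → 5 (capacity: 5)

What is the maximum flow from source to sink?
Maximum flow = 5

Max flow: 5

Flow assignment:
  0 → 1: 5/17
  1 → 3: 5/8
  3 → 4: 5/5
  4 → 5: 5/5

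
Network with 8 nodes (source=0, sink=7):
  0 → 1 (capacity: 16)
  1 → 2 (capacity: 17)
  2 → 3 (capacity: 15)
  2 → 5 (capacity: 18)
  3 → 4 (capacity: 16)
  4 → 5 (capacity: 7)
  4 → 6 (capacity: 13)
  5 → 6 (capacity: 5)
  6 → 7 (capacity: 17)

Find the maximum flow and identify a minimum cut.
Max flow = 16, Min cut edges: (0,1)

Maximum flow: 16
Minimum cut: (0,1)
Partition: S = [0], T = [1, 2, 3, 4, 5, 6, 7]

Max-flow min-cut theorem verified: both equal 16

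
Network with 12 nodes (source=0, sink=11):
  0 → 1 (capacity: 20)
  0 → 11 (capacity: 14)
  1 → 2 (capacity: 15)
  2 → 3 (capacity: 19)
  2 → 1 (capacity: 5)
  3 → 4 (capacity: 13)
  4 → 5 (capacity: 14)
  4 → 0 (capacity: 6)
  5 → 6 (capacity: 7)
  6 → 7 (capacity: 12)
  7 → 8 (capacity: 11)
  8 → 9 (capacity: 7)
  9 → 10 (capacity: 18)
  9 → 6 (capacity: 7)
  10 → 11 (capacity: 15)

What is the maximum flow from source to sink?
Maximum flow = 21

Max flow: 21

Flow assignment:
  0 → 1: 13/20
  0 → 11: 14/14
  1 → 2: 13/15
  2 → 3: 13/19
  3 → 4: 13/13
  4 → 5: 7/14
  4 → 0: 6/6
  5 → 6: 7/7
  6 → 7: 7/12
  7 → 8: 7/11
  8 → 9: 7/7
  9 → 10: 7/18
  10 → 11: 7/15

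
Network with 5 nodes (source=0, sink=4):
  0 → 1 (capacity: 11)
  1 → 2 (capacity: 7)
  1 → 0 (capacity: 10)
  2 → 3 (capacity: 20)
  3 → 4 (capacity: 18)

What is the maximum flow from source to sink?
Maximum flow = 7

Max flow: 7

Flow assignment:
  0 → 1: 7/11
  1 → 2: 7/7
  2 → 3: 7/20
  3 → 4: 7/18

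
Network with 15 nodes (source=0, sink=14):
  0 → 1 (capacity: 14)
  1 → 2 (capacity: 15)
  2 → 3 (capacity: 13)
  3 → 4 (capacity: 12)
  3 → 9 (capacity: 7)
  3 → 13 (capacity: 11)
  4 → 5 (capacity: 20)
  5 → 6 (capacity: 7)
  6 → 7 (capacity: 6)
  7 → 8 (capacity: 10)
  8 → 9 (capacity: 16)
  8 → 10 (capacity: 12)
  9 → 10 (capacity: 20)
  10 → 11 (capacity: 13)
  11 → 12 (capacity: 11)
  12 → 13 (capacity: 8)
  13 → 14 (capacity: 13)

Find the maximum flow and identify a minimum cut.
Max flow = 13, Min cut edges: (13,14)

Maximum flow: 13
Minimum cut: (13,14)
Partition: S = [0, 1, 2, 3, 4, 5, 6, 7, 8, 9, 10, 11, 12, 13], T = [14]

Max-flow min-cut theorem verified: both equal 13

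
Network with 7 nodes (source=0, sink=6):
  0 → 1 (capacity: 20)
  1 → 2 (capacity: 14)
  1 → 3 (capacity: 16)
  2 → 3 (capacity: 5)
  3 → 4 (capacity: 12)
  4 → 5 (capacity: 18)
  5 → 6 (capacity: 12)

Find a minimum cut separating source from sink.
Min cut value = 12, edges: (5,6)

Min cut value: 12
Partition: S = [0, 1, 2, 3, 4, 5], T = [6]
Cut edges: (5,6)

By max-flow min-cut theorem, max flow = min cut = 12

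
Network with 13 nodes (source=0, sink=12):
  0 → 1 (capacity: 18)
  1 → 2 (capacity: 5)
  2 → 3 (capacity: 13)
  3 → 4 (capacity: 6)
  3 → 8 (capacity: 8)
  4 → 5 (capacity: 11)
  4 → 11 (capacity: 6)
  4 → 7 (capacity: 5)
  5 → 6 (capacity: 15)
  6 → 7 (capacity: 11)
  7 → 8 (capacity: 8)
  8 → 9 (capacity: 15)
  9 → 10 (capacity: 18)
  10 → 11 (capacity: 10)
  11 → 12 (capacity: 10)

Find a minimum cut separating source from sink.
Min cut value = 5, edges: (1,2)

Min cut value: 5
Partition: S = [0, 1], T = [2, 3, 4, 5, 6, 7, 8, 9, 10, 11, 12]
Cut edges: (1,2)

By max-flow min-cut theorem, max flow = min cut = 5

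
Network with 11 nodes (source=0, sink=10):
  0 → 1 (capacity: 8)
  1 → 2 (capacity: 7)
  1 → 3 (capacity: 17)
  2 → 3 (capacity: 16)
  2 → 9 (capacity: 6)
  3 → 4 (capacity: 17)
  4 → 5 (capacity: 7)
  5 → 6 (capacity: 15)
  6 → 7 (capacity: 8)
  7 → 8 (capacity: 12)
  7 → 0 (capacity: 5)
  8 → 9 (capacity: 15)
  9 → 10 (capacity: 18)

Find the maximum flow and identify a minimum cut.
Max flow = 8, Min cut edges: (0,1)

Maximum flow: 8
Minimum cut: (0,1)
Partition: S = [0], T = [1, 2, 3, 4, 5, 6, 7, 8, 9, 10]

Max-flow min-cut theorem verified: both equal 8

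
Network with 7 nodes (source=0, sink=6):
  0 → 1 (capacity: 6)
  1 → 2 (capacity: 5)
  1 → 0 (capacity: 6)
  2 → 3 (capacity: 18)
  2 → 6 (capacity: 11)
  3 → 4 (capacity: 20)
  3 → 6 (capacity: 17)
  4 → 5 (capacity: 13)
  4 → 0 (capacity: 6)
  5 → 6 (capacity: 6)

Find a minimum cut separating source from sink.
Min cut value = 5, edges: (1,2)

Min cut value: 5
Partition: S = [0, 1], T = [2, 3, 4, 5, 6]
Cut edges: (1,2)

By max-flow min-cut theorem, max flow = min cut = 5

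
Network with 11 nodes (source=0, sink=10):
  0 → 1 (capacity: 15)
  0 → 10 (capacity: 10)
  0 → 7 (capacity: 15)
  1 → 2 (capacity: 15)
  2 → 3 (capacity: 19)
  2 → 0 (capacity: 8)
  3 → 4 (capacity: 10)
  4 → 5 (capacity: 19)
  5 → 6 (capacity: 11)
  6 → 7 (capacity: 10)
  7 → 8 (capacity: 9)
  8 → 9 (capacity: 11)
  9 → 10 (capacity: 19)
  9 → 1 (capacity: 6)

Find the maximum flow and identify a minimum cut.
Max flow = 19, Min cut edges: (0,10), (7,8)

Maximum flow: 19
Minimum cut: (0,10), (7,8)
Partition: S = [0, 1, 2, 3, 4, 5, 6, 7], T = [8, 9, 10]

Max-flow min-cut theorem verified: both equal 19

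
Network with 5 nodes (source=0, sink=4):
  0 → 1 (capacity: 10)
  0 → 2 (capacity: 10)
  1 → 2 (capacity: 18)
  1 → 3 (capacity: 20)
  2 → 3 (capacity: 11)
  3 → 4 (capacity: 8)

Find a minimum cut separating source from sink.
Min cut value = 8, edges: (3,4)

Min cut value: 8
Partition: S = [0, 1, 2, 3], T = [4]
Cut edges: (3,4)

By max-flow min-cut theorem, max flow = min cut = 8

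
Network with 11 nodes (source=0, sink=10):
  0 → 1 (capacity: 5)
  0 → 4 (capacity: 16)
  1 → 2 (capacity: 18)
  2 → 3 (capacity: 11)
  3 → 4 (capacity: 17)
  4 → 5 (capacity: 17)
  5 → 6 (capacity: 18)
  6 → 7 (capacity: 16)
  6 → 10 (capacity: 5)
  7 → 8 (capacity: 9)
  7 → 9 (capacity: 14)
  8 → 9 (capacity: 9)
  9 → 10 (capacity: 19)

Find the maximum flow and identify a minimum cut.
Max flow = 17, Min cut edges: (4,5)

Maximum flow: 17
Minimum cut: (4,5)
Partition: S = [0, 1, 2, 3, 4], T = [5, 6, 7, 8, 9, 10]

Max-flow min-cut theorem verified: both equal 17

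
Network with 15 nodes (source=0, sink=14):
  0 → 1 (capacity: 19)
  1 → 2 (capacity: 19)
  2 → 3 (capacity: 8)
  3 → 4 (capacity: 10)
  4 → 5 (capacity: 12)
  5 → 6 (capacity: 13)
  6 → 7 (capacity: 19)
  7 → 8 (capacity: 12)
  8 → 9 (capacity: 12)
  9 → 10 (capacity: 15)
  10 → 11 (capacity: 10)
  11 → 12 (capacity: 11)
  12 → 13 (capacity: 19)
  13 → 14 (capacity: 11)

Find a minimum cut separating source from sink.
Min cut value = 8, edges: (2,3)

Min cut value: 8
Partition: S = [0, 1, 2], T = [3, 4, 5, 6, 7, 8, 9, 10, 11, 12, 13, 14]
Cut edges: (2,3)

By max-flow min-cut theorem, max flow = min cut = 8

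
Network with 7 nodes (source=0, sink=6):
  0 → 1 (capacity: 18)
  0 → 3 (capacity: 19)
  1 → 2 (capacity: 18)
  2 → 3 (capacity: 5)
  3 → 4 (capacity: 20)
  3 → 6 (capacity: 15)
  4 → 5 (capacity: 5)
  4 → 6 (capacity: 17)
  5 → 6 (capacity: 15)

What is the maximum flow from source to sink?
Maximum flow = 24

Max flow: 24

Flow assignment:
  0 → 1: 5/18
  0 → 3: 19/19
  1 → 2: 5/18
  2 → 3: 5/5
  3 → 4: 9/20
  3 → 6: 15/15
  4 → 6: 9/17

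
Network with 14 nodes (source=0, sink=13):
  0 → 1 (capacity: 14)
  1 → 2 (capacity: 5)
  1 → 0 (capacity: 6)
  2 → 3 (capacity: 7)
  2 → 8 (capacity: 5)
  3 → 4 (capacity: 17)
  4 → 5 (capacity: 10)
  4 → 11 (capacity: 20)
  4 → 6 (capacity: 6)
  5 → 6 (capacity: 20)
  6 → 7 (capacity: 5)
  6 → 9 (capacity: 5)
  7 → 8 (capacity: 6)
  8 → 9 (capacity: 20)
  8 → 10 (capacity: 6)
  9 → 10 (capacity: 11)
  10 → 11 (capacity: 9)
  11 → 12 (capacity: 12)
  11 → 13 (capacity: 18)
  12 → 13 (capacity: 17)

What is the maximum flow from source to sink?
Maximum flow = 5

Max flow: 5

Flow assignment:
  0 → 1: 5/14
  1 → 2: 5/5
  2 → 3: 5/7
  3 → 4: 5/17
  4 → 11: 5/20
  11 → 13: 5/18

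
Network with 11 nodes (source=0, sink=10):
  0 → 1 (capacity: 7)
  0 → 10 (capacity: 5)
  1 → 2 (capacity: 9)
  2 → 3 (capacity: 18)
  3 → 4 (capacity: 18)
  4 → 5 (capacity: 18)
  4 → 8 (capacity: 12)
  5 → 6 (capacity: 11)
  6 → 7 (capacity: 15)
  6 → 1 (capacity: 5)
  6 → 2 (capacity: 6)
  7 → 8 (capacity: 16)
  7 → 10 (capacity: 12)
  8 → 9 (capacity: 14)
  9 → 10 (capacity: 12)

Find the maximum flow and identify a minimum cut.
Max flow = 12, Min cut edges: (0,1), (0,10)

Maximum flow: 12
Minimum cut: (0,1), (0,10)
Partition: S = [0], T = [1, 2, 3, 4, 5, 6, 7, 8, 9, 10]

Max-flow min-cut theorem verified: both equal 12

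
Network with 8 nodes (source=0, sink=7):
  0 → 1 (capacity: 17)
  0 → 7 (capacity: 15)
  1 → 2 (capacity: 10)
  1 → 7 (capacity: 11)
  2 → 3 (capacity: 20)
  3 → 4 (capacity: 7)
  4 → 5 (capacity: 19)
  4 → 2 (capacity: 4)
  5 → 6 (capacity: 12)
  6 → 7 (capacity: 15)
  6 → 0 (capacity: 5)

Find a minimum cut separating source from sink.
Min cut value = 32, edges: (0,1), (0,7)

Min cut value: 32
Partition: S = [0], T = [1, 2, 3, 4, 5, 6, 7]
Cut edges: (0,1), (0,7)

By max-flow min-cut theorem, max flow = min cut = 32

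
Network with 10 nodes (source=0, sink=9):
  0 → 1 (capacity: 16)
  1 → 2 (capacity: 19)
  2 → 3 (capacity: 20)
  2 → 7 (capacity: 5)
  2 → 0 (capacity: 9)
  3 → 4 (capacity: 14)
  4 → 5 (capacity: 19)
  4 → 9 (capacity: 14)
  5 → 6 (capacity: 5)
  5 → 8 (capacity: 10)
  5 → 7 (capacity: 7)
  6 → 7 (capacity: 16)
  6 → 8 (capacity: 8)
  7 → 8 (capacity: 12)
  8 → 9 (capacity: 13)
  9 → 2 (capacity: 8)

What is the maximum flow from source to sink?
Maximum flow = 16

Max flow: 16

Flow assignment:
  0 → 1: 16/16
  1 → 2: 16/19
  2 → 3: 14/20
  2 → 7: 2/5
  3 → 4: 14/14
  4 → 9: 14/14
  7 → 8: 2/12
  8 → 9: 2/13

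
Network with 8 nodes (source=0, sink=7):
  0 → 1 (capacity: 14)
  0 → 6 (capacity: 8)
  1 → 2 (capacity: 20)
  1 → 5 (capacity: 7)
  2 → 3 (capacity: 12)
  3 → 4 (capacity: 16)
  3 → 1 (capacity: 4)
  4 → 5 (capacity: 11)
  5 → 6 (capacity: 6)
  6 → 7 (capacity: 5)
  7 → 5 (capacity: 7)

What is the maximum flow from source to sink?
Maximum flow = 5

Max flow: 5

Flow assignment:
  0 → 1: 5/14
  1 → 2: 7/20
  2 → 3: 7/12
  3 → 4: 5/16
  3 → 1: 2/4
  4 → 5: 5/11
  5 → 6: 5/6
  6 → 7: 5/5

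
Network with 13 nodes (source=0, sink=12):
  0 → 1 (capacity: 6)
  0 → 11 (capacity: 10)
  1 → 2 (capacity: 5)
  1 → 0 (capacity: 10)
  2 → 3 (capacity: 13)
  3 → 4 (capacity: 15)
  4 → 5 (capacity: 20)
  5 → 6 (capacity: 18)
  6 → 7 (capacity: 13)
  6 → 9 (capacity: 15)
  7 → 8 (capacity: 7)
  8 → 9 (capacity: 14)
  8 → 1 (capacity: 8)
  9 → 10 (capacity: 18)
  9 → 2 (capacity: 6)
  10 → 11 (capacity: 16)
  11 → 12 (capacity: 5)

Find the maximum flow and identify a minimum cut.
Max flow = 5, Min cut edges: (11,12)

Maximum flow: 5
Minimum cut: (11,12)
Partition: S = [0, 1, 2, 3, 4, 5, 6, 7, 8, 9, 10, 11], T = [12]

Max-flow min-cut theorem verified: both equal 5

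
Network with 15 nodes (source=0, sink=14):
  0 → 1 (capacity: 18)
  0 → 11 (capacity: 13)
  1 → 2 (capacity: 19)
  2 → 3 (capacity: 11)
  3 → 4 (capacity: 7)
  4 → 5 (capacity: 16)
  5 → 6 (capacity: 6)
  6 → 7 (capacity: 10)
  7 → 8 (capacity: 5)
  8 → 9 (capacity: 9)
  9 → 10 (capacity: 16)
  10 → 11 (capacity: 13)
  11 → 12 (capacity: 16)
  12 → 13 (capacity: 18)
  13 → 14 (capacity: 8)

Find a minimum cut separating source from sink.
Min cut value = 8, edges: (13,14)

Min cut value: 8
Partition: S = [0, 1, 2, 3, 4, 5, 6, 7, 8, 9, 10, 11, 12, 13], T = [14]
Cut edges: (13,14)

By max-flow min-cut theorem, max flow = min cut = 8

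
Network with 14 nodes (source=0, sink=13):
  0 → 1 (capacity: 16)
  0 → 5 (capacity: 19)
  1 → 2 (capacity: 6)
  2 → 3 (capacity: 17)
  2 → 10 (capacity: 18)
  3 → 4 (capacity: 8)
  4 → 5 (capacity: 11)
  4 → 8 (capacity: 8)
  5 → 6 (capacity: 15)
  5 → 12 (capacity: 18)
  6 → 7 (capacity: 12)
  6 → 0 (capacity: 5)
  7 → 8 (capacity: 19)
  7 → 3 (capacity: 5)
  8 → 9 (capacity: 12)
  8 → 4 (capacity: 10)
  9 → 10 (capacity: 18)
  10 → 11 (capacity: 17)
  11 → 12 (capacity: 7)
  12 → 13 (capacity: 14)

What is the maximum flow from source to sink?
Maximum flow = 14

Max flow: 14

Flow assignment:
  0 → 1: 6/16
  0 → 5: 8/19
  1 → 2: 6/6
  2 → 10: 6/18
  5 → 6: 1/15
  5 → 12: 7/18
  6 → 7: 1/12
  7 → 8: 1/19
  8 → 9: 1/12
  9 → 10: 1/18
  10 → 11: 7/17
  11 → 12: 7/7
  12 → 13: 14/14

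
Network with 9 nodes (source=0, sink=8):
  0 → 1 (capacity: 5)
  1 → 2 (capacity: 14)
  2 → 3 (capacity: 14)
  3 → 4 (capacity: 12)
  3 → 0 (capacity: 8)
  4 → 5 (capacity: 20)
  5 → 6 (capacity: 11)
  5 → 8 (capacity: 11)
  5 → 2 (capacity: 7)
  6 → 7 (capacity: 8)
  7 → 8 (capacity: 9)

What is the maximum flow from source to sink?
Maximum flow = 5

Max flow: 5

Flow assignment:
  0 → 1: 5/5
  1 → 2: 5/14
  2 → 3: 5/14
  3 → 4: 5/12
  4 → 5: 5/20
  5 → 8: 5/11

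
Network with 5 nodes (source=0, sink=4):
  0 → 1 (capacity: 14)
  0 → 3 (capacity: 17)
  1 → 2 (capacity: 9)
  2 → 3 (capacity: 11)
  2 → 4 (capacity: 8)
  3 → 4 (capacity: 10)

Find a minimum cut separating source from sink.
Min cut value = 18, edges: (2,4), (3,4)

Min cut value: 18
Partition: S = [0, 1, 2, 3], T = [4]
Cut edges: (2,4), (3,4)

By max-flow min-cut theorem, max flow = min cut = 18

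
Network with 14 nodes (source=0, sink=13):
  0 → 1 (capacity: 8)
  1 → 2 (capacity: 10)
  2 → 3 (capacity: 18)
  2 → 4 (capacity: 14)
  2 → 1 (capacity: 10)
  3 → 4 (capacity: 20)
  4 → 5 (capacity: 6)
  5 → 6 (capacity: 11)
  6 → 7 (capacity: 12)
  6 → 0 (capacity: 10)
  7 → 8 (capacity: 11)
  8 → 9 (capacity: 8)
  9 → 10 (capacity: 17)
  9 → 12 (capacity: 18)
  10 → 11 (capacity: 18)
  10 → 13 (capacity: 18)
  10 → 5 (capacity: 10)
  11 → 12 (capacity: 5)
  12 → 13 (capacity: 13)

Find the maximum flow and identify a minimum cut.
Max flow = 6, Min cut edges: (4,5)

Maximum flow: 6
Minimum cut: (4,5)
Partition: S = [0, 1, 2, 3, 4], T = [5, 6, 7, 8, 9, 10, 11, 12, 13]

Max-flow min-cut theorem verified: both equal 6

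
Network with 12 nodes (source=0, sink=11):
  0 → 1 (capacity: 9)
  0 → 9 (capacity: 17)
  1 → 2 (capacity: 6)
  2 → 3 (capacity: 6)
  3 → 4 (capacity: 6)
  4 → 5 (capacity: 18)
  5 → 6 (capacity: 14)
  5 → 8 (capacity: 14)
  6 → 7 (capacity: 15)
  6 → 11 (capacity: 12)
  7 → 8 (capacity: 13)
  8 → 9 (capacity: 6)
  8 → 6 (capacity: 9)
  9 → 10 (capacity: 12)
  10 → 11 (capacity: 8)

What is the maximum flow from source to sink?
Maximum flow = 14

Max flow: 14

Flow assignment:
  0 → 1: 6/9
  0 → 9: 8/17
  1 → 2: 6/6
  2 → 3: 6/6
  3 → 4: 6/6
  4 → 5: 6/18
  5 → 6: 6/14
  6 → 11: 6/12
  9 → 10: 8/12
  10 → 11: 8/8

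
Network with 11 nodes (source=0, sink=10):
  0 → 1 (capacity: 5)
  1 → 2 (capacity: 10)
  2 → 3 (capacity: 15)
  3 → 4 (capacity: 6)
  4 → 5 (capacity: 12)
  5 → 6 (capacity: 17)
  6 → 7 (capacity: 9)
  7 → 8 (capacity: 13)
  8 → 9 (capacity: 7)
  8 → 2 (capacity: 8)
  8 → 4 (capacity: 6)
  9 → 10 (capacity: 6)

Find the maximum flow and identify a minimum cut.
Max flow = 5, Min cut edges: (0,1)

Maximum flow: 5
Minimum cut: (0,1)
Partition: S = [0], T = [1, 2, 3, 4, 5, 6, 7, 8, 9, 10]

Max-flow min-cut theorem verified: both equal 5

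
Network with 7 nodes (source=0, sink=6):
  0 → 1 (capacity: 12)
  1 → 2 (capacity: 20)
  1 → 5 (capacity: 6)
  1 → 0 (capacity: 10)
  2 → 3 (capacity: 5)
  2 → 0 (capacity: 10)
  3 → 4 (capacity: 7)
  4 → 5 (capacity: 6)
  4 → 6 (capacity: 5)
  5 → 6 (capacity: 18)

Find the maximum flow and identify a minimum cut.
Max flow = 11, Min cut edges: (1,5), (2,3)

Maximum flow: 11
Minimum cut: (1,5), (2,3)
Partition: S = [0, 1, 2], T = [3, 4, 5, 6]

Max-flow min-cut theorem verified: both equal 11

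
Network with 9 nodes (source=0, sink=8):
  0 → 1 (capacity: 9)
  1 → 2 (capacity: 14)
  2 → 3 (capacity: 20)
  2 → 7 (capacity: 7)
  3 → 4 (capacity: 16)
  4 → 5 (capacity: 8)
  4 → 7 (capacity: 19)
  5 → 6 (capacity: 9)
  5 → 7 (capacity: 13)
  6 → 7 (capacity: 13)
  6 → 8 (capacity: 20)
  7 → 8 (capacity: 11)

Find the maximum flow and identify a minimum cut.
Max flow = 9, Min cut edges: (0,1)

Maximum flow: 9
Minimum cut: (0,1)
Partition: S = [0], T = [1, 2, 3, 4, 5, 6, 7, 8]

Max-flow min-cut theorem verified: both equal 9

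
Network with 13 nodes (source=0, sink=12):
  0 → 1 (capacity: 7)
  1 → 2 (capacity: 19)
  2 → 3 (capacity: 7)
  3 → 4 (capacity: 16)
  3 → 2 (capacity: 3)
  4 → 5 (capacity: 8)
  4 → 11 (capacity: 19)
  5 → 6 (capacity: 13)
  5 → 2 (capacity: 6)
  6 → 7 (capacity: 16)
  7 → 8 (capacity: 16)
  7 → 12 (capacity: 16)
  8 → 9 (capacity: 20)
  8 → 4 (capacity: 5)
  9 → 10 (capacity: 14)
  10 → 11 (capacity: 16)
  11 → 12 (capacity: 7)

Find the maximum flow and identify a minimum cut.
Max flow = 7, Min cut edges: (2,3)

Maximum flow: 7
Minimum cut: (2,3)
Partition: S = [0, 1, 2], T = [3, 4, 5, 6, 7, 8, 9, 10, 11, 12]

Max-flow min-cut theorem verified: both equal 7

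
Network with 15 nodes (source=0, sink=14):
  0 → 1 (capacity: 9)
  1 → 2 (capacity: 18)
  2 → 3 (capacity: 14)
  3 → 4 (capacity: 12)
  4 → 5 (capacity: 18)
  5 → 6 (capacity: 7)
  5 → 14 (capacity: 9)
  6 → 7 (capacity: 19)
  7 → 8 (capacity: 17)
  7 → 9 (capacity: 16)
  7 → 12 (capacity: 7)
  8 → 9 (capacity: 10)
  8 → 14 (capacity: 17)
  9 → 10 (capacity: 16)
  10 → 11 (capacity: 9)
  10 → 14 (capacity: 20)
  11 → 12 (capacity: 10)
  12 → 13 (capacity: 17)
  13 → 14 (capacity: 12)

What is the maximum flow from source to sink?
Maximum flow = 9

Max flow: 9

Flow assignment:
  0 → 1: 9/9
  1 → 2: 9/18
  2 → 3: 9/14
  3 → 4: 9/12
  4 → 5: 9/18
  5 → 14: 9/9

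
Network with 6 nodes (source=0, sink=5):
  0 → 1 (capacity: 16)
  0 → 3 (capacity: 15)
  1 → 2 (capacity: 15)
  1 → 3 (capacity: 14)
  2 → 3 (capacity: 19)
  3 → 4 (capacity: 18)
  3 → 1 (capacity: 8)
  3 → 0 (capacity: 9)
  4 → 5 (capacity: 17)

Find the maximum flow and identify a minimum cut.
Max flow = 17, Min cut edges: (4,5)

Maximum flow: 17
Minimum cut: (4,5)
Partition: S = [0, 1, 2, 3, 4], T = [5]

Max-flow min-cut theorem verified: both equal 17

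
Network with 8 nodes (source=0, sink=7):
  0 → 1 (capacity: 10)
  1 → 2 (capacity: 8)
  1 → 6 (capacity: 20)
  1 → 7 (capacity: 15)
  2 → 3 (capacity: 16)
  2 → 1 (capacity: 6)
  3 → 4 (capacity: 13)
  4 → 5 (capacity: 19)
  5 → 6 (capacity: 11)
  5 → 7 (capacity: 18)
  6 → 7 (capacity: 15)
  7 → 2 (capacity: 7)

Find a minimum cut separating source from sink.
Min cut value = 10, edges: (0,1)

Min cut value: 10
Partition: S = [0], T = [1, 2, 3, 4, 5, 6, 7]
Cut edges: (0,1)

By max-flow min-cut theorem, max flow = min cut = 10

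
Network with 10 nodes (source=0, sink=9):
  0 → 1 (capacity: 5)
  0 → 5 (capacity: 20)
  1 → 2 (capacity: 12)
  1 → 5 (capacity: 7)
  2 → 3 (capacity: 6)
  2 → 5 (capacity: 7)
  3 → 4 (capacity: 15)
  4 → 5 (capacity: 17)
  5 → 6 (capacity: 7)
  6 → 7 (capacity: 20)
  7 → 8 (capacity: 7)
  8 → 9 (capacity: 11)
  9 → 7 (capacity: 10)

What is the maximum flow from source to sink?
Maximum flow = 7

Max flow: 7

Flow assignment:
  0 → 5: 7/20
  5 → 6: 7/7
  6 → 7: 7/20
  7 → 8: 7/7
  8 → 9: 7/11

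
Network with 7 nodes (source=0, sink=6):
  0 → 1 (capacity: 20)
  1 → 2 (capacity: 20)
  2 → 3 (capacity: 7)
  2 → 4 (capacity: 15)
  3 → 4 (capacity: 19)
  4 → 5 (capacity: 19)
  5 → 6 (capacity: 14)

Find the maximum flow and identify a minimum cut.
Max flow = 14, Min cut edges: (5,6)

Maximum flow: 14
Minimum cut: (5,6)
Partition: S = [0, 1, 2, 3, 4, 5], T = [6]

Max-flow min-cut theorem verified: both equal 14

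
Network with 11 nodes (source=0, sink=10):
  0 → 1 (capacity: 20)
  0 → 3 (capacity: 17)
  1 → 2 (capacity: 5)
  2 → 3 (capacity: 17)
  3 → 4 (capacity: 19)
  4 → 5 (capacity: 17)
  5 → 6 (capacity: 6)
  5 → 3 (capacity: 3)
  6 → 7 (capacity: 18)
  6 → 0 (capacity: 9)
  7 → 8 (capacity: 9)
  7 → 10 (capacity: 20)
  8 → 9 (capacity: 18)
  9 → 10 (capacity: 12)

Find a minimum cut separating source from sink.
Min cut value = 6, edges: (5,6)

Min cut value: 6
Partition: S = [0, 1, 2, 3, 4, 5], T = [6, 7, 8, 9, 10]
Cut edges: (5,6)

By max-flow min-cut theorem, max flow = min cut = 6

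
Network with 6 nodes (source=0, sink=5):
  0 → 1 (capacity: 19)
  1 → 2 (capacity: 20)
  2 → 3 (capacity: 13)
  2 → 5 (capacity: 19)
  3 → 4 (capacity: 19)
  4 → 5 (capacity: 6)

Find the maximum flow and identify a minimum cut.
Max flow = 19, Min cut edges: (0,1)

Maximum flow: 19
Minimum cut: (0,1)
Partition: S = [0], T = [1, 2, 3, 4, 5]

Max-flow min-cut theorem verified: both equal 19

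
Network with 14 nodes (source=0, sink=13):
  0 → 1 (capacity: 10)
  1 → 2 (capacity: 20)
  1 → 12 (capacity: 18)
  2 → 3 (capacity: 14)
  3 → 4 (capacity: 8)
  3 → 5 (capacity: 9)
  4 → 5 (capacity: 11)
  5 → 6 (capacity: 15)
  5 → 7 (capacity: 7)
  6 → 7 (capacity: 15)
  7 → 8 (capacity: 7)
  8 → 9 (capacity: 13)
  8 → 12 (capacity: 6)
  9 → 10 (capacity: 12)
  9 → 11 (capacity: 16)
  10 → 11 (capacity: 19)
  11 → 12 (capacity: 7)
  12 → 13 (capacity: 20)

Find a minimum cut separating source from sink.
Min cut value = 10, edges: (0,1)

Min cut value: 10
Partition: S = [0], T = [1, 2, 3, 4, 5, 6, 7, 8, 9, 10, 11, 12, 13]
Cut edges: (0,1)

By max-flow min-cut theorem, max flow = min cut = 10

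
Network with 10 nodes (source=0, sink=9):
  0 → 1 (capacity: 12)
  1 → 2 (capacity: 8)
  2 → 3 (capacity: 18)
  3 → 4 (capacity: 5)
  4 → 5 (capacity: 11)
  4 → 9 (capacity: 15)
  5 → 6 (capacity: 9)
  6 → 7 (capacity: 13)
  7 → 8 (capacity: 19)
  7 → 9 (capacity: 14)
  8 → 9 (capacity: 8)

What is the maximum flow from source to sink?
Maximum flow = 5

Max flow: 5

Flow assignment:
  0 → 1: 5/12
  1 → 2: 5/8
  2 → 3: 5/18
  3 → 4: 5/5
  4 → 9: 5/15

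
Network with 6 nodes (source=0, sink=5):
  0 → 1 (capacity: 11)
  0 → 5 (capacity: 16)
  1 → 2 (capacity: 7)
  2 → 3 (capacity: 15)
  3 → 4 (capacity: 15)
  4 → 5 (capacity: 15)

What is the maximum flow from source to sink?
Maximum flow = 23

Max flow: 23

Flow assignment:
  0 → 1: 7/11
  0 → 5: 16/16
  1 → 2: 7/7
  2 → 3: 7/15
  3 → 4: 7/15
  4 → 5: 7/15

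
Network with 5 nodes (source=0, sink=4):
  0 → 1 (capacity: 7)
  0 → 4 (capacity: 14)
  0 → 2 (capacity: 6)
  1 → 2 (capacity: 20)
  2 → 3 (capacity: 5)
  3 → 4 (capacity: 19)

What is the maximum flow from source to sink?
Maximum flow = 19

Max flow: 19

Flow assignment:
  0 → 1: 5/7
  0 → 4: 14/14
  1 → 2: 5/20
  2 → 3: 5/5
  3 → 4: 5/19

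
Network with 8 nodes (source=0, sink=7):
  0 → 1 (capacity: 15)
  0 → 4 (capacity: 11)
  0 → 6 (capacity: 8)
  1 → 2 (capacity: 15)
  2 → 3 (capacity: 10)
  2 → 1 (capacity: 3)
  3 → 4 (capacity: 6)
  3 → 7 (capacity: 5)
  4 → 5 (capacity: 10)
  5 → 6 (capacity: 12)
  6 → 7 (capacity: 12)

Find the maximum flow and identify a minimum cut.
Max flow = 17, Min cut edges: (3,7), (6,7)

Maximum flow: 17
Minimum cut: (3,7), (6,7)
Partition: S = [0, 1, 2, 3, 4, 5, 6], T = [7]

Max-flow min-cut theorem verified: both equal 17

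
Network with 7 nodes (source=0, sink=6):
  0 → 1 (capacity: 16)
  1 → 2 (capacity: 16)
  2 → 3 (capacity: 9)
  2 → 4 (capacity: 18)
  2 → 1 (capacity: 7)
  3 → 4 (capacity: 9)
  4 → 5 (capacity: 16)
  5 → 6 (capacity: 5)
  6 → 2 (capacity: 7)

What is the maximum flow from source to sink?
Maximum flow = 5

Max flow: 5

Flow assignment:
  0 → 1: 5/16
  1 → 2: 5/16
  2 → 4: 5/18
  4 → 5: 5/16
  5 → 6: 5/5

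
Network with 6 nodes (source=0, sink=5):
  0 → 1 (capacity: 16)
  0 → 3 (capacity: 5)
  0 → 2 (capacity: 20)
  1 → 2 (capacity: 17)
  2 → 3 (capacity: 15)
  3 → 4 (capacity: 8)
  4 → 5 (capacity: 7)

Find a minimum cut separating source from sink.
Min cut value = 7, edges: (4,5)

Min cut value: 7
Partition: S = [0, 1, 2, 3, 4], T = [5]
Cut edges: (4,5)

By max-flow min-cut theorem, max flow = min cut = 7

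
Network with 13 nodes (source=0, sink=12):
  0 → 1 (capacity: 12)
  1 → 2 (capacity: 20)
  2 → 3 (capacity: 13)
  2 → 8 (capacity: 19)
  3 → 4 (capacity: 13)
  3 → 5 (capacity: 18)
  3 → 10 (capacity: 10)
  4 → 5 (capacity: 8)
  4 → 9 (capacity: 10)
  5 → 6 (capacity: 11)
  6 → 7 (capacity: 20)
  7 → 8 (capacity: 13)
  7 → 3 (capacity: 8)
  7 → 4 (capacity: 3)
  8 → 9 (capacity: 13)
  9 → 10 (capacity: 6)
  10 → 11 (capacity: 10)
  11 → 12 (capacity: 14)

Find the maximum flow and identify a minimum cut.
Max flow = 10, Min cut edges: (10,11)

Maximum flow: 10
Minimum cut: (10,11)
Partition: S = [0, 1, 2, 3, 4, 5, 6, 7, 8, 9, 10], T = [11, 12]

Max-flow min-cut theorem verified: both equal 10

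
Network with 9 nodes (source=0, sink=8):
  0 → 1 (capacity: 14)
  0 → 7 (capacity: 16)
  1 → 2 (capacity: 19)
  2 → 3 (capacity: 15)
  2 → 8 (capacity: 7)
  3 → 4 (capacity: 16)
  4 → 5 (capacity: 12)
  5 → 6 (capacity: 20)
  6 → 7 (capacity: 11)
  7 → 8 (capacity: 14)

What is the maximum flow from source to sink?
Maximum flow = 21

Max flow: 21

Flow assignment:
  0 → 1: 14/14
  0 → 7: 7/16
  1 → 2: 14/19
  2 → 3: 7/15
  2 → 8: 7/7
  3 → 4: 7/16
  4 → 5: 7/12
  5 → 6: 7/20
  6 → 7: 7/11
  7 → 8: 14/14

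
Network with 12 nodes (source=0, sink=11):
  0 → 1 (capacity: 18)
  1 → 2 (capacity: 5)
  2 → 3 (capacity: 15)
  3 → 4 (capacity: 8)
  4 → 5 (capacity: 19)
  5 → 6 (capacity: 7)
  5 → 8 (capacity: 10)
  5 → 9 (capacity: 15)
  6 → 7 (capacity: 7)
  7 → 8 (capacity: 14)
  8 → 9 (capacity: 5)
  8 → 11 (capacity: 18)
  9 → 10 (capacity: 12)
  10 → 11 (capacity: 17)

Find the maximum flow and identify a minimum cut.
Max flow = 5, Min cut edges: (1,2)

Maximum flow: 5
Minimum cut: (1,2)
Partition: S = [0, 1], T = [2, 3, 4, 5, 6, 7, 8, 9, 10, 11]

Max-flow min-cut theorem verified: both equal 5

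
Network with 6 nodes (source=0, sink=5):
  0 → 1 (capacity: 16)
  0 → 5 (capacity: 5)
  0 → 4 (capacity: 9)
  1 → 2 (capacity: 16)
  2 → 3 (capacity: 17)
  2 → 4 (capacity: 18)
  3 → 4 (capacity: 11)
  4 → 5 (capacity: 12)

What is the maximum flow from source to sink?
Maximum flow = 17

Max flow: 17

Flow assignment:
  0 → 1: 12/16
  0 → 5: 5/5
  1 → 2: 12/16
  2 → 4: 12/18
  4 → 5: 12/12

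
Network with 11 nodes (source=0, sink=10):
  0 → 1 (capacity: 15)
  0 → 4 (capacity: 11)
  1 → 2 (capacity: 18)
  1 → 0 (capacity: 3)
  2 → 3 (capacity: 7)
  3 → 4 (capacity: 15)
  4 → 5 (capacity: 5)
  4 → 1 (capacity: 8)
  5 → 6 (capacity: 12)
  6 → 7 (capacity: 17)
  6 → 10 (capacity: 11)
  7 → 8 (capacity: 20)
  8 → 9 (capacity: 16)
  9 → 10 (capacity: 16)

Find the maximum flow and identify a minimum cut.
Max flow = 5, Min cut edges: (4,5)

Maximum flow: 5
Minimum cut: (4,5)
Partition: S = [0, 1, 2, 3, 4], T = [5, 6, 7, 8, 9, 10]

Max-flow min-cut theorem verified: both equal 5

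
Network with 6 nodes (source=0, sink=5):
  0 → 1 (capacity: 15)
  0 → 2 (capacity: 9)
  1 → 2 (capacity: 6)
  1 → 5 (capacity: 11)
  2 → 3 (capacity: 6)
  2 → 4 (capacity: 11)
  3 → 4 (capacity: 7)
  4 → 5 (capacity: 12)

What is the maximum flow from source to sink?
Maximum flow = 23

Max flow: 23

Flow assignment:
  0 → 1: 15/15
  0 → 2: 8/9
  1 → 2: 4/6
  1 → 5: 11/11
  2 → 3: 1/6
  2 → 4: 11/11
  3 → 4: 1/7
  4 → 5: 12/12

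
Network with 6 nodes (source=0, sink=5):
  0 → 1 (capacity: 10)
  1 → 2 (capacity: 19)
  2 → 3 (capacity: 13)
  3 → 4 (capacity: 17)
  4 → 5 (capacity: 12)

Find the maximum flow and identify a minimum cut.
Max flow = 10, Min cut edges: (0,1)

Maximum flow: 10
Minimum cut: (0,1)
Partition: S = [0], T = [1, 2, 3, 4, 5]

Max-flow min-cut theorem verified: both equal 10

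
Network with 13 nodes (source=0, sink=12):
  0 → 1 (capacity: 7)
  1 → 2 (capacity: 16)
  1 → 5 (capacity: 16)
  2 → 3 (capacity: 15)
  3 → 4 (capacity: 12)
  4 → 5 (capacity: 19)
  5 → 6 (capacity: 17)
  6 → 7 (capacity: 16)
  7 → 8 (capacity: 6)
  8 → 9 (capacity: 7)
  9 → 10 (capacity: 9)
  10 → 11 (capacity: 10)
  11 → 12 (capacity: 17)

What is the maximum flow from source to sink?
Maximum flow = 6

Max flow: 6

Flow assignment:
  0 → 1: 6/7
  1 → 5: 6/16
  5 → 6: 6/17
  6 → 7: 6/16
  7 → 8: 6/6
  8 → 9: 6/7
  9 → 10: 6/9
  10 → 11: 6/10
  11 → 12: 6/17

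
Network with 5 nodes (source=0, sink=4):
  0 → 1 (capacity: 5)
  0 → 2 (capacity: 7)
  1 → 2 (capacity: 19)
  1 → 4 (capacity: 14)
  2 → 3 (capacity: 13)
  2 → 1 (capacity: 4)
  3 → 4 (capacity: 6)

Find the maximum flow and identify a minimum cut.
Max flow = 12, Min cut edges: (0,1), (0,2)

Maximum flow: 12
Minimum cut: (0,1), (0,2)
Partition: S = [0], T = [1, 2, 3, 4]

Max-flow min-cut theorem verified: both equal 12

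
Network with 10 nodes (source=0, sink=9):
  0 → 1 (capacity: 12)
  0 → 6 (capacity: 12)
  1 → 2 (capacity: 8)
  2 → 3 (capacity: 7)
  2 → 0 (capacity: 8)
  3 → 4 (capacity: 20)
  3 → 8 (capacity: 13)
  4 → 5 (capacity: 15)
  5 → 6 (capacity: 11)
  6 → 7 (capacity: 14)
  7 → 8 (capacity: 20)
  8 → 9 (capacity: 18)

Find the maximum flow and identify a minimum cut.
Max flow = 18, Min cut edges: (8,9)

Maximum flow: 18
Minimum cut: (8,9)
Partition: S = [0, 1, 2, 3, 4, 5, 6, 7, 8], T = [9]

Max-flow min-cut theorem verified: both equal 18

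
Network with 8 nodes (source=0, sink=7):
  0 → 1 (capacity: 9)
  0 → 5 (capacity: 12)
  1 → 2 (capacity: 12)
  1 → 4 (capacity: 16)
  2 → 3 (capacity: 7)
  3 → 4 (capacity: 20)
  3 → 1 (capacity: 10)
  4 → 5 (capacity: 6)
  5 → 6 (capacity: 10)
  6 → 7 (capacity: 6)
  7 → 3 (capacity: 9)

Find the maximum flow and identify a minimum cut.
Max flow = 6, Min cut edges: (6,7)

Maximum flow: 6
Minimum cut: (6,7)
Partition: S = [0, 1, 2, 3, 4, 5, 6], T = [7]

Max-flow min-cut theorem verified: both equal 6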